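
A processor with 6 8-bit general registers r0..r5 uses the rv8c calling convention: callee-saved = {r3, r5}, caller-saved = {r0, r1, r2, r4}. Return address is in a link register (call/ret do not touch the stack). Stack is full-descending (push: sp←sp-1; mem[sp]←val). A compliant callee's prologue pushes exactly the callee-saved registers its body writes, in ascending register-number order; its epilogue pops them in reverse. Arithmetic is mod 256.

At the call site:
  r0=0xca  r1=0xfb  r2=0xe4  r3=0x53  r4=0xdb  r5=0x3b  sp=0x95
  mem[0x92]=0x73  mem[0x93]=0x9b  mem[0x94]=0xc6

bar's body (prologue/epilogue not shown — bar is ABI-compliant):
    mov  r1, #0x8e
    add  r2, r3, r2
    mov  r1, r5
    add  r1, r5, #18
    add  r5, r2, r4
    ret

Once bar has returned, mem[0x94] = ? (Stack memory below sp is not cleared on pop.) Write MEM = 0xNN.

prologue: push r5 → mem[0x94]=0x3b, sp=0x94
body[0] mov  r1, #0x8e → r1=0x8e
body[1] add  r2, r3, r2 → r2=0x37
body[2] mov  r1, r5 → r1=0x3b
body[3] add  r1, r5, #18 → r1=0x4d
body[4] add  r5, r2, r4 → r5=0x12
epilogue: pop r5=0x3b, sp=0x95
prologue pushed ['r5'] at ['0x94']

MEM = 0x3b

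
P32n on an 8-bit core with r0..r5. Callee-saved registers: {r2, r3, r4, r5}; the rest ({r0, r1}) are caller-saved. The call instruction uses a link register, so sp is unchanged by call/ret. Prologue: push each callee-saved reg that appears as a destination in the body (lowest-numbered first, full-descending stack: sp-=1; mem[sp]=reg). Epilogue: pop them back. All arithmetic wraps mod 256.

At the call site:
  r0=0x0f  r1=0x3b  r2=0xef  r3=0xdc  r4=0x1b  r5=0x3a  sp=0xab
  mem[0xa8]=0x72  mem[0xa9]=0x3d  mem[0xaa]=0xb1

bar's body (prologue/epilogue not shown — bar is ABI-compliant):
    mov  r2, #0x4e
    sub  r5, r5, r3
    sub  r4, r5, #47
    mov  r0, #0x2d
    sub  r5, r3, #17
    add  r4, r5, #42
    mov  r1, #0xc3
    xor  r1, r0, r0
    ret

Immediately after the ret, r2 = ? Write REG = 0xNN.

prologue: push r2 → mem[0xaa]=0xef, sp=0xaa
prologue: push r4 → mem[0xa9]=0x1b, sp=0xa9
prologue: push r5 → mem[0xa8]=0x3a, sp=0xa8
body[0] mov  r2, #0x4e → r2=0x4e
body[1] sub  r5, r5, r3 → r5=0x5e
body[2] sub  r4, r5, #47 → r4=0x2f
body[3] mov  r0, #0x2d → r0=0x2d
body[4] sub  r5, r3, #17 → r5=0xcb
body[5] add  r4, r5, #42 → r4=0xf5
body[6] mov  r1, #0xc3 → r1=0xc3
body[7] xor  r1, r0, r0 → r1=0x00
epilogue: pop r5=0x3a, sp=0xa9
epilogue: pop r4=0x1b, sp=0xaa
epilogue: pop r2=0xef, sp=0xab
r2 is callee-saved → restored

REG = 0xef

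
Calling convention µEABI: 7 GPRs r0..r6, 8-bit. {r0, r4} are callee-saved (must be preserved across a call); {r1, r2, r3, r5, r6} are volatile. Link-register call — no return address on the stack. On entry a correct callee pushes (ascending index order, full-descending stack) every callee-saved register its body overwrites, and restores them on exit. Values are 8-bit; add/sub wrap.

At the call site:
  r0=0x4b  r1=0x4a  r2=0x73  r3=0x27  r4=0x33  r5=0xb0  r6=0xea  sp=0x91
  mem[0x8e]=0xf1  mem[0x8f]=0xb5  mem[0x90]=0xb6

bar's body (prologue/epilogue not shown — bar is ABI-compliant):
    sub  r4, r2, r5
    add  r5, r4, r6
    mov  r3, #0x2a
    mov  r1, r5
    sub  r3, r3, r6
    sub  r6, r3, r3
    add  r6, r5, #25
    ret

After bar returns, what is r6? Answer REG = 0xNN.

REG = 0xc6

prologue: push r4 → mem[0x90]=0x33, sp=0x90
body[0] sub  r4, r2, r5 → r4=0xc3
body[1] add  r5, r4, r6 → r5=0xad
body[2] mov  r3, #0x2a → r3=0x2a
body[3] mov  r1, r5 → r1=0xad
body[4] sub  r3, r3, r6 → r3=0x40
body[5] sub  r6, r3, r3 → r6=0x00
body[6] add  r6, r5, #25 → r6=0xc6
epilogue: pop r4=0x33, sp=0x91
r6 is caller-saved → body value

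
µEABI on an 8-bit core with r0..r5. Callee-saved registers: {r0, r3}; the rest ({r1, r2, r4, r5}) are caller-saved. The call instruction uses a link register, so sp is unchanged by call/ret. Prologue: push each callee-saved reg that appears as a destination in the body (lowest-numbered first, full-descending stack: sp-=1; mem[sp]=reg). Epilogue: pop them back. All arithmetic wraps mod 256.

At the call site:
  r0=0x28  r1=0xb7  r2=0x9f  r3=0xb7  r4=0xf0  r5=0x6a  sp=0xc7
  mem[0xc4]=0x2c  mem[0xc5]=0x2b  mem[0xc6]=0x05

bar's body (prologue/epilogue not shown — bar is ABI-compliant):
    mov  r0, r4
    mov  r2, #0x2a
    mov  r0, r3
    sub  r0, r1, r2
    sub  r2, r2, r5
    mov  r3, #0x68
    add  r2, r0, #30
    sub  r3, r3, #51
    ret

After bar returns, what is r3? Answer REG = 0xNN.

REG = 0xb7

prologue: push r0 -> mem[0xc6]=0x28, sp=0xc6
prologue: push r3 -> mem[0xc5]=0xb7, sp=0xc5
body[0] mov  r0, r4 -> r0=0xf0
body[1] mov  r2, #0x2a -> r2=0x2a
body[2] mov  r0, r3 -> r0=0xb7
body[3] sub  r0, r1, r2 -> r0=0x8d
body[4] sub  r2, r2, r5 -> r2=0xc0
body[5] mov  r3, #0x68 -> r3=0x68
body[6] add  r2, r0, #30 -> r2=0xab
body[7] sub  r3, r3, #51 -> r3=0x35
epilogue: pop r3=0xb7, sp=0xc6
epilogue: pop r0=0x28, sp=0xc7
r3 is callee-saved -> restored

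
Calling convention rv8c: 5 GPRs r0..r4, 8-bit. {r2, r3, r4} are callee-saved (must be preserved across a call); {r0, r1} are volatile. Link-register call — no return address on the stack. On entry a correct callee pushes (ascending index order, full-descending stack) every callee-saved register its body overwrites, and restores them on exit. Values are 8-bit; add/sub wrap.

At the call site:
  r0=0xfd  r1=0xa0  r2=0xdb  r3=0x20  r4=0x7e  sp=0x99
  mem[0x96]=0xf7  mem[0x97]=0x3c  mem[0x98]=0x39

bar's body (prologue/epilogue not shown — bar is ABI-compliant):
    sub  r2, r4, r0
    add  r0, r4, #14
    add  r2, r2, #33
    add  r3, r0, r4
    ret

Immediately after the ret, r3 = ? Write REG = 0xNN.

REG = 0x20

prologue: push r2 -> mem[0x98]=0xdb, sp=0x98
prologue: push r3 -> mem[0x97]=0x20, sp=0x97
body[0] sub  r2, r4, r0 -> r2=0x81
body[1] add  r0, r4, #14 -> r0=0x8c
body[2] add  r2, r2, #33 -> r2=0xa2
body[3] add  r3, r0, r4 -> r3=0x0a
epilogue: pop r3=0x20, sp=0x98
epilogue: pop r2=0xdb, sp=0x99
r3 is callee-saved -> restored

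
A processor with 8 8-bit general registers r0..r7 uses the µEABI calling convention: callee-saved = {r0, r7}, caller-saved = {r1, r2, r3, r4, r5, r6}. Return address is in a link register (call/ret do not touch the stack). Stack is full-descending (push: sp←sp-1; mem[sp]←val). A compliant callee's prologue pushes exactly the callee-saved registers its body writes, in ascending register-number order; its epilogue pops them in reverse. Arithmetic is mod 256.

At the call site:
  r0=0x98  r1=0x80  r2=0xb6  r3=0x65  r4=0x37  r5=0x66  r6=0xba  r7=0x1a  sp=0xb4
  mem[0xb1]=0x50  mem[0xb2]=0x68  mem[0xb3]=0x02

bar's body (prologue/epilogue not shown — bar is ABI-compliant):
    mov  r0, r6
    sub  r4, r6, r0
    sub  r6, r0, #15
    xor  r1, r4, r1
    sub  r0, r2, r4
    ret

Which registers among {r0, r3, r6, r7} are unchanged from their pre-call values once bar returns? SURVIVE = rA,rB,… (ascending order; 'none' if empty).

prologue: push r0 -> mem[0xb3]=0x98, sp=0xb3
body[0] mov  r0, r6 -> r0=0xba
body[1] sub  r4, r6, r0 -> r4=0x00
body[2] sub  r6, r0, #15 -> r6=0xab
body[3] xor  r1, r4, r1 -> r1=0x80
body[4] sub  r0, r2, r4 -> r0=0xb6
epilogue: pop r0=0x98, sp=0xb4
r0: callee-saved, written=True
r3: caller-saved, written=False
r6: caller-saved, written=True
r7: callee-saved, written=False

SURVIVE = r0,r3,r7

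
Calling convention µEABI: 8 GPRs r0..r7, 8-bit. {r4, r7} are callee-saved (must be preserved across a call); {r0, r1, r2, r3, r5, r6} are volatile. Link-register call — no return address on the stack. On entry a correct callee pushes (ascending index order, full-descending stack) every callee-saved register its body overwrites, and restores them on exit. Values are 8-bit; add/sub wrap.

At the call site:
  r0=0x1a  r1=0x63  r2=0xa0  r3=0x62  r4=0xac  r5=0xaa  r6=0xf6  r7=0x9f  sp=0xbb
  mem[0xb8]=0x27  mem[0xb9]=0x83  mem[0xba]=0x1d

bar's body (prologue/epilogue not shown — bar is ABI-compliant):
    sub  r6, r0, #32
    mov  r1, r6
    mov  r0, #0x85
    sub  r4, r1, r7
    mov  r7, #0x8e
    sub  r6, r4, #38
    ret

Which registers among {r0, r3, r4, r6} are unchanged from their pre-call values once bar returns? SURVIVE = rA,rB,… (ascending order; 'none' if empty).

SURVIVE = r3,r4

prologue: push r4 → mem[0xba]=0xac, sp=0xba
prologue: push r7 → mem[0xb9]=0x9f, sp=0xb9
body[0] sub  r6, r0, #32 → r6=0xfa
body[1] mov  r1, r6 → r1=0xfa
body[2] mov  r0, #0x85 → r0=0x85
body[3] sub  r4, r1, r7 → r4=0x5b
body[4] mov  r7, #0x8e → r7=0x8e
body[5] sub  r6, r4, #38 → r6=0x35
epilogue: pop r7=0x9f, sp=0xba
epilogue: pop r4=0xac, sp=0xbb
r0: caller-saved, written=True
r3: caller-saved, written=False
r4: callee-saved, written=True
r6: caller-saved, written=True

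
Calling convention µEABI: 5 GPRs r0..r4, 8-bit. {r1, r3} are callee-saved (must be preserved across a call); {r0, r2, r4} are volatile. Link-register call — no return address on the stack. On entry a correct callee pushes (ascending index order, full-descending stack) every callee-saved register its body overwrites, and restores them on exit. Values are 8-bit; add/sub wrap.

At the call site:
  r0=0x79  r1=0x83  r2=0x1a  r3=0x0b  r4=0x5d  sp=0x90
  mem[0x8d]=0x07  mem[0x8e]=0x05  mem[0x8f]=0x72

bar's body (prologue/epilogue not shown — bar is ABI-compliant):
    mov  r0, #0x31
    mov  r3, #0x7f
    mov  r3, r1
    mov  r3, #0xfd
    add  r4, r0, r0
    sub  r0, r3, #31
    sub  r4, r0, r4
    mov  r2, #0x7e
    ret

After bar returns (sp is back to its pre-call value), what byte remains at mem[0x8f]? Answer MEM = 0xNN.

MEM = 0x0b

prologue: push r3 -> mem[0x8f]=0x0b, sp=0x8f
body[0] mov  r0, #0x31 -> r0=0x31
body[1] mov  r3, #0x7f -> r3=0x7f
body[2] mov  r3, r1 -> r3=0x83
body[3] mov  r3, #0xfd -> r3=0xfd
body[4] add  r4, r0, r0 -> r4=0x62
body[5] sub  r0, r3, #31 -> r0=0xde
body[6] sub  r4, r0, r4 -> r4=0x7c
body[7] mov  r2, #0x7e -> r2=0x7e
epilogue: pop r3=0x0b, sp=0x90
prologue pushed ['r3'] at ['0x8f']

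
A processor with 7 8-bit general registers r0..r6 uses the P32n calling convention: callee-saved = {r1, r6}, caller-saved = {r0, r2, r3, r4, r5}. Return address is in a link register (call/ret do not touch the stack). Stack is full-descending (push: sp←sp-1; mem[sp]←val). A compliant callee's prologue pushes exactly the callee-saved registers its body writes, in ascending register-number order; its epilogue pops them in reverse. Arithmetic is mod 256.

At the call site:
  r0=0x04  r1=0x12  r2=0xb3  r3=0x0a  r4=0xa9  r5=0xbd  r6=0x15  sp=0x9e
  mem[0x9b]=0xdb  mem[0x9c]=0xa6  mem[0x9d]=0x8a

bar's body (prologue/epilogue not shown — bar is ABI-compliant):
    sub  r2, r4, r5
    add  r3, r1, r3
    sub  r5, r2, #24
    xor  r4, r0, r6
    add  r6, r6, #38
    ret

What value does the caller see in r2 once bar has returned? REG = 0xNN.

REG = 0xec

prologue: push r6 → mem[0x9d]=0x15, sp=0x9d
body[0] sub  r2, r4, r5 → r2=0xec
body[1] add  r3, r1, r3 → r3=0x1c
body[2] sub  r5, r2, #24 → r5=0xd4
body[3] xor  r4, r0, r6 → r4=0x11
body[4] add  r6, r6, #38 → r6=0x3b
epilogue: pop r6=0x15, sp=0x9e
r2 is caller-saved → body value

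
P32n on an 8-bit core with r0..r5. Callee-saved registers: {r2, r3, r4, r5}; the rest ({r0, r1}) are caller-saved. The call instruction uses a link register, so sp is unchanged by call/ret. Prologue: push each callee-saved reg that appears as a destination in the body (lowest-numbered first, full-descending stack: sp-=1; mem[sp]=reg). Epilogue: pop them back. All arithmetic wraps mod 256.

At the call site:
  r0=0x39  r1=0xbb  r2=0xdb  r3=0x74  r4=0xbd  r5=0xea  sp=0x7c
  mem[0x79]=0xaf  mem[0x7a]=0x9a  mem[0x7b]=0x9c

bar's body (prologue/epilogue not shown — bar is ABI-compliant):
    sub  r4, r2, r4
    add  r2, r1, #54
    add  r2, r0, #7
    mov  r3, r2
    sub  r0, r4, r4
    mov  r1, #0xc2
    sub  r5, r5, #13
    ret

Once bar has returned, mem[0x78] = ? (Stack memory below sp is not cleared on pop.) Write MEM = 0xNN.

prologue: push r2 → mem[0x7b]=0xdb, sp=0x7b
prologue: push r3 → mem[0x7a]=0x74, sp=0x7a
prologue: push r4 → mem[0x79]=0xbd, sp=0x79
prologue: push r5 → mem[0x78]=0xea, sp=0x78
body[0] sub  r4, r2, r4 → r4=0x1e
body[1] add  r2, r1, #54 → r2=0xf1
body[2] add  r2, r0, #7 → r2=0x40
body[3] mov  r3, r2 → r3=0x40
body[4] sub  r0, r4, r4 → r0=0x00
body[5] mov  r1, #0xc2 → r1=0xc2
body[6] sub  r5, r5, #13 → r5=0xdd
epilogue: pop r5=0xea, sp=0x79
epilogue: pop r4=0xbd, sp=0x7a
epilogue: pop r3=0x74, sp=0x7b
epilogue: pop r2=0xdb, sp=0x7c
prologue pushed ['r2', 'r3', 'r4', 'r5'] at ['0x7b', '0x7a', '0x79', '0x78']

MEM = 0xea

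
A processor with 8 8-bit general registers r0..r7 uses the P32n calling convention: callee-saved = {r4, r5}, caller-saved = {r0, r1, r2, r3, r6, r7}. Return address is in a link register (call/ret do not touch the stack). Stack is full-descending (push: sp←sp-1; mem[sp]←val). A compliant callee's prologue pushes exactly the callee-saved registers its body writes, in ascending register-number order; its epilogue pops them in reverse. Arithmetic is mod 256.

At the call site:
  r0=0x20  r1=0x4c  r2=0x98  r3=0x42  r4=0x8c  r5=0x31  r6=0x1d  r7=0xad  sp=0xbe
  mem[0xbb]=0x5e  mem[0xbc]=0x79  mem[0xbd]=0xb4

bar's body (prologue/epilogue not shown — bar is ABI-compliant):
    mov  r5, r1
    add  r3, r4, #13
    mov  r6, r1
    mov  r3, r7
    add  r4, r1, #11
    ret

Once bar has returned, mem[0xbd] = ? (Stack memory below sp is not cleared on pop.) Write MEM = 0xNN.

MEM = 0x8c

prologue: push r4 -> mem[0xbd]=0x8c, sp=0xbd
prologue: push r5 -> mem[0xbc]=0x31, sp=0xbc
body[0] mov  r5, r1 -> r5=0x4c
body[1] add  r3, r4, #13 -> r3=0x99
body[2] mov  r6, r1 -> r6=0x4c
body[3] mov  r3, r7 -> r3=0xad
body[4] add  r4, r1, #11 -> r4=0x57
epilogue: pop r5=0x31, sp=0xbd
epilogue: pop r4=0x8c, sp=0xbe
prologue pushed ['r4', 'r5'] at ['0xbd', '0xbc']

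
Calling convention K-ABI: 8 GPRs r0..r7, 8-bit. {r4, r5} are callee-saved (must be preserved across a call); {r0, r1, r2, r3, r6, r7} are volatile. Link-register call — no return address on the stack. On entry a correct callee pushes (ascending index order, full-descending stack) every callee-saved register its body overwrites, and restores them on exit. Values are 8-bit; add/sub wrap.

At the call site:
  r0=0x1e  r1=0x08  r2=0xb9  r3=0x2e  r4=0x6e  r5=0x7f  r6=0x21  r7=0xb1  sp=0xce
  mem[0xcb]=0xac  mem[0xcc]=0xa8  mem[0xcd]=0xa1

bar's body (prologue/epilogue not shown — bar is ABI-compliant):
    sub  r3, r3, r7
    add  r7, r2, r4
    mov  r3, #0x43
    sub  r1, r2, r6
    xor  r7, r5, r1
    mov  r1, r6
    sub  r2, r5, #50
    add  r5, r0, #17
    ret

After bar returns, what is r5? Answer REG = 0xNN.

REG = 0x7f

prologue: push r5 → mem[0xcd]=0x7f, sp=0xcd
body[0] sub  r3, r3, r7 → r3=0x7d
body[1] add  r7, r2, r4 → r7=0x27
body[2] mov  r3, #0x43 → r3=0x43
body[3] sub  r1, r2, r6 → r1=0x98
body[4] xor  r7, r5, r1 → r7=0xe7
body[5] mov  r1, r6 → r1=0x21
body[6] sub  r2, r5, #50 → r2=0x4d
body[7] add  r5, r0, #17 → r5=0x2f
epilogue: pop r5=0x7f, sp=0xce
r5 is callee-saved → restored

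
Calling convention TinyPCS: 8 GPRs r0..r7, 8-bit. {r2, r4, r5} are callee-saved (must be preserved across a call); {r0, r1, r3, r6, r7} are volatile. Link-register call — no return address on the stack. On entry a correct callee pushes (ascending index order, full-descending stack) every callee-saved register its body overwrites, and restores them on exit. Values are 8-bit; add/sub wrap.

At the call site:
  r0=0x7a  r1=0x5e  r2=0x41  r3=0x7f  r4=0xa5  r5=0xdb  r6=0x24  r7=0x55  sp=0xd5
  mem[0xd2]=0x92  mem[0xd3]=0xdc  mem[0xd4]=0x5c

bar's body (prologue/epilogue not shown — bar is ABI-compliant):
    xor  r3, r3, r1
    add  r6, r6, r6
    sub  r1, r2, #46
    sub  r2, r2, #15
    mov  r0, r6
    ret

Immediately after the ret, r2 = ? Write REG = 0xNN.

REG = 0x41

prologue: push r2 -> mem[0xd4]=0x41, sp=0xd4
body[0] xor  r3, r3, r1 -> r3=0x21
body[1] add  r6, r6, r6 -> r6=0x48
body[2] sub  r1, r2, #46 -> r1=0x13
body[3] sub  r2, r2, #15 -> r2=0x32
body[4] mov  r0, r6 -> r0=0x48
epilogue: pop r2=0x41, sp=0xd5
r2 is callee-saved -> restored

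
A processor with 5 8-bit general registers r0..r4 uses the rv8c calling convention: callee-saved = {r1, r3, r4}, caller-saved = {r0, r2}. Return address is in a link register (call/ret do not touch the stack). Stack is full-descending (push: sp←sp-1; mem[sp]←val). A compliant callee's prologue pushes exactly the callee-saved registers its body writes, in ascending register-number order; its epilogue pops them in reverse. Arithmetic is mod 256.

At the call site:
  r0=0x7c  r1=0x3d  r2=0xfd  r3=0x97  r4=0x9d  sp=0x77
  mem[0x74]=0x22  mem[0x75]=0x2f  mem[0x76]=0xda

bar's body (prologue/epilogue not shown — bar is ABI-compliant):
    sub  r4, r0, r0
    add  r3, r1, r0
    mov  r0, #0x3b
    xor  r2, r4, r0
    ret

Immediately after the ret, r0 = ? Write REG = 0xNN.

prologue: push r3 -> mem[0x76]=0x97, sp=0x76
prologue: push r4 -> mem[0x75]=0x9d, sp=0x75
body[0] sub  r4, r0, r0 -> r4=0x00
body[1] add  r3, r1, r0 -> r3=0xb9
body[2] mov  r0, #0x3b -> r0=0x3b
body[3] xor  r2, r4, r0 -> r2=0x3b
epilogue: pop r4=0x9d, sp=0x76
epilogue: pop r3=0x97, sp=0x77
r0 is caller-saved -> body value

REG = 0x3b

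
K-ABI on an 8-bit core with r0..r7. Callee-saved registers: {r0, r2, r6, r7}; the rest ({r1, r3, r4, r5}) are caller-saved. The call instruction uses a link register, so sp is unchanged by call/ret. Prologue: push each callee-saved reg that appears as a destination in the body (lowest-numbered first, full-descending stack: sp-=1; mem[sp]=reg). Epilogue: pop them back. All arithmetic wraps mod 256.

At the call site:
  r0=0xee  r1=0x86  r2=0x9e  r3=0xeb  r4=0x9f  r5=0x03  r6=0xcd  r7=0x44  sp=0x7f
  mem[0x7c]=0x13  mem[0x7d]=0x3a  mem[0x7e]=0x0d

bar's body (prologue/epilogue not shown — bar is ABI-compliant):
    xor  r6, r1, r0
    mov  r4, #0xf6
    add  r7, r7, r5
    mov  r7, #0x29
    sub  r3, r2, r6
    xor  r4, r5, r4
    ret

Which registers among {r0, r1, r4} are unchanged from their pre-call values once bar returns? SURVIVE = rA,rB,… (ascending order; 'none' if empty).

SURVIVE = r0,r1

prologue: push r6 → mem[0x7e]=0xcd, sp=0x7e
prologue: push r7 → mem[0x7d]=0x44, sp=0x7d
body[0] xor  r6, r1, r0 → r6=0x68
body[1] mov  r4, #0xf6 → r4=0xf6
body[2] add  r7, r7, r5 → r7=0x47
body[3] mov  r7, #0x29 → r7=0x29
body[4] sub  r3, r2, r6 → r3=0x36
body[5] xor  r4, r5, r4 → r4=0xf5
epilogue: pop r7=0x44, sp=0x7e
epilogue: pop r6=0xcd, sp=0x7f
r0: callee-saved, written=False
r1: caller-saved, written=False
r4: caller-saved, written=True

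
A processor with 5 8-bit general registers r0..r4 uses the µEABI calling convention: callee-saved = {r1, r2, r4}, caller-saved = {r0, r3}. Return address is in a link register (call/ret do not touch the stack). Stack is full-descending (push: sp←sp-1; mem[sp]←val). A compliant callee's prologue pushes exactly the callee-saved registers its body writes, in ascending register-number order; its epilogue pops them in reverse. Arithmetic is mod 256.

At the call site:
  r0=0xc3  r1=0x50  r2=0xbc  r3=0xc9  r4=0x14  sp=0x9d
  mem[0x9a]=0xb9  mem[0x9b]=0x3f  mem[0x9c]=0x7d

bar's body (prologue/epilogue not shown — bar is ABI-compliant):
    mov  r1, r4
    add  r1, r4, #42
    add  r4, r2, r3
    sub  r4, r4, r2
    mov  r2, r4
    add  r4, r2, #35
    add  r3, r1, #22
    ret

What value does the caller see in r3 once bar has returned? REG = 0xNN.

prologue: push r1 → mem[0x9c]=0x50, sp=0x9c
prologue: push r2 → mem[0x9b]=0xbc, sp=0x9b
prologue: push r4 → mem[0x9a]=0x14, sp=0x9a
body[0] mov  r1, r4 → r1=0x14
body[1] add  r1, r4, #42 → r1=0x3e
body[2] add  r4, r2, r3 → r4=0x85
body[3] sub  r4, r4, r2 → r4=0xc9
body[4] mov  r2, r4 → r2=0xc9
body[5] add  r4, r2, #35 → r4=0xec
body[6] add  r3, r1, #22 → r3=0x54
epilogue: pop r4=0x14, sp=0x9b
epilogue: pop r2=0xbc, sp=0x9c
epilogue: pop r1=0x50, sp=0x9d
r3 is caller-saved → body value

REG = 0x54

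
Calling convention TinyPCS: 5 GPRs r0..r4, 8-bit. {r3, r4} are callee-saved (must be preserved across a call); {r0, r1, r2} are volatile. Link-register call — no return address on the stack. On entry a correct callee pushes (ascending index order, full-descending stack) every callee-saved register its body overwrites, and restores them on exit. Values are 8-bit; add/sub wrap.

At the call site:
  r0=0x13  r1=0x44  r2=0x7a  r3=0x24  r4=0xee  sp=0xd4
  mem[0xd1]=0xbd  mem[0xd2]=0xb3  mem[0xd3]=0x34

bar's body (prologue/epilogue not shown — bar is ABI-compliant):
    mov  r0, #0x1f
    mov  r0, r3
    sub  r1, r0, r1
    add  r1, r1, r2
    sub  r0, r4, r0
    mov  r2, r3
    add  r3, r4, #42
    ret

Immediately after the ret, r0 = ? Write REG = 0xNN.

REG = 0xca

prologue: push r3 -> mem[0xd3]=0x24, sp=0xd3
body[0] mov  r0, #0x1f -> r0=0x1f
body[1] mov  r0, r3 -> r0=0x24
body[2] sub  r1, r0, r1 -> r1=0xe0
body[3] add  r1, r1, r2 -> r1=0x5a
body[4] sub  r0, r4, r0 -> r0=0xca
body[5] mov  r2, r3 -> r2=0x24
body[6] add  r3, r4, #42 -> r3=0x18
epilogue: pop r3=0x24, sp=0xd4
r0 is caller-saved -> body value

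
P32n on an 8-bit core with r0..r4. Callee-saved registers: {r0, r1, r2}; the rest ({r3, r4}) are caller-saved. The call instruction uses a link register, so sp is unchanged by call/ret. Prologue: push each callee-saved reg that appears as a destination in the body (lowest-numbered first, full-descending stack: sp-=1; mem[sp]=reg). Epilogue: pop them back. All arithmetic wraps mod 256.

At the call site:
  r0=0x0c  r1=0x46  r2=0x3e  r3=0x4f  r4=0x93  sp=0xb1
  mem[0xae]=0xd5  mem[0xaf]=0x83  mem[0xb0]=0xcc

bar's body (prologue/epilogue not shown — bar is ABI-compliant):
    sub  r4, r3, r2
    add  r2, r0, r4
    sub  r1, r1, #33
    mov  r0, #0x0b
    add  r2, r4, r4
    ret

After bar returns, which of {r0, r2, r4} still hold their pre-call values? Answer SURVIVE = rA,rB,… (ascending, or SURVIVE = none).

prologue: push r0 → mem[0xb0]=0x0c, sp=0xb0
prologue: push r1 → mem[0xaf]=0x46, sp=0xaf
prologue: push r2 → mem[0xae]=0x3e, sp=0xae
body[0] sub  r4, r3, r2 → r4=0x11
body[1] add  r2, r0, r4 → r2=0x1d
body[2] sub  r1, r1, #33 → r1=0x25
body[3] mov  r0, #0x0b → r0=0x0b
body[4] add  r2, r4, r4 → r2=0x22
epilogue: pop r2=0x3e, sp=0xaf
epilogue: pop r1=0x46, sp=0xb0
epilogue: pop r0=0x0c, sp=0xb1
r0: callee-saved, written=True
r2: callee-saved, written=True
r4: caller-saved, written=True

SURVIVE = r0,r2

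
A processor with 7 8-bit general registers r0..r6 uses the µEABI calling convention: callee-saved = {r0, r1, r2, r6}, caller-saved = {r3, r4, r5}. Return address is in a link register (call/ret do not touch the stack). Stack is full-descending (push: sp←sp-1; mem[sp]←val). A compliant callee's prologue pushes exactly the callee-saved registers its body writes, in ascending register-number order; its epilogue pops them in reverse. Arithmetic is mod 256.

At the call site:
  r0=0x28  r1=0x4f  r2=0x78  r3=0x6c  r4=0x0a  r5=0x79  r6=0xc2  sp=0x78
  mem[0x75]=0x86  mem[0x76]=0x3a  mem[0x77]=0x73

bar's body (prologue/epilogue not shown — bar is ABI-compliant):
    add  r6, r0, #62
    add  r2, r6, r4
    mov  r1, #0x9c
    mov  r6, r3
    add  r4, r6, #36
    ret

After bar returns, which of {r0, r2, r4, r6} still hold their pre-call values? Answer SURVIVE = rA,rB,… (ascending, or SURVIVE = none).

prologue: push r1 → mem[0x77]=0x4f, sp=0x77
prologue: push r2 → mem[0x76]=0x78, sp=0x76
prologue: push r6 → mem[0x75]=0xc2, sp=0x75
body[0] add  r6, r0, #62 → r6=0x66
body[1] add  r2, r6, r4 → r2=0x70
body[2] mov  r1, #0x9c → r1=0x9c
body[3] mov  r6, r3 → r6=0x6c
body[4] add  r4, r6, #36 → r4=0x90
epilogue: pop r6=0xc2, sp=0x76
epilogue: pop r2=0x78, sp=0x77
epilogue: pop r1=0x4f, sp=0x78
r0: callee-saved, written=False
r2: callee-saved, written=True
r4: caller-saved, written=True
r6: callee-saved, written=True

SURVIVE = r0,r2,r6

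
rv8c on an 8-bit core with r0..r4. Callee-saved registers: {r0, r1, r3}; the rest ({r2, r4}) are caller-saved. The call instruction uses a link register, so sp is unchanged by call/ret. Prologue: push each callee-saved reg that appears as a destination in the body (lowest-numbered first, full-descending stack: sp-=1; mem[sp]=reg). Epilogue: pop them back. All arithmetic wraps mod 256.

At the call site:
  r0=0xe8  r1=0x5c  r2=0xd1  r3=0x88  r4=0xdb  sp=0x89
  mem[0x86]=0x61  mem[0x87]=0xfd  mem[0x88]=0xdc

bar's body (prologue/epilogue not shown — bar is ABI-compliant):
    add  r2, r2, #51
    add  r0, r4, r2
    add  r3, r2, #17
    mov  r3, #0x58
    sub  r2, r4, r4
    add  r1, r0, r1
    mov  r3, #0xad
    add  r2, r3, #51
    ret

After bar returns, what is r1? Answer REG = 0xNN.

prologue: push r0 -> mem[0x88]=0xe8, sp=0x88
prologue: push r1 -> mem[0x87]=0x5c, sp=0x87
prologue: push r3 -> mem[0x86]=0x88, sp=0x86
body[0] add  r2, r2, #51 -> r2=0x04
body[1] add  r0, r4, r2 -> r0=0xdf
body[2] add  r3, r2, #17 -> r3=0x15
body[3] mov  r3, #0x58 -> r3=0x58
body[4] sub  r2, r4, r4 -> r2=0x00
body[5] add  r1, r0, r1 -> r1=0x3b
body[6] mov  r3, #0xad -> r3=0xad
body[7] add  r2, r3, #51 -> r2=0xe0
epilogue: pop r3=0x88, sp=0x87
epilogue: pop r1=0x5c, sp=0x88
epilogue: pop r0=0xe8, sp=0x89
r1 is callee-saved -> restored

REG = 0x5c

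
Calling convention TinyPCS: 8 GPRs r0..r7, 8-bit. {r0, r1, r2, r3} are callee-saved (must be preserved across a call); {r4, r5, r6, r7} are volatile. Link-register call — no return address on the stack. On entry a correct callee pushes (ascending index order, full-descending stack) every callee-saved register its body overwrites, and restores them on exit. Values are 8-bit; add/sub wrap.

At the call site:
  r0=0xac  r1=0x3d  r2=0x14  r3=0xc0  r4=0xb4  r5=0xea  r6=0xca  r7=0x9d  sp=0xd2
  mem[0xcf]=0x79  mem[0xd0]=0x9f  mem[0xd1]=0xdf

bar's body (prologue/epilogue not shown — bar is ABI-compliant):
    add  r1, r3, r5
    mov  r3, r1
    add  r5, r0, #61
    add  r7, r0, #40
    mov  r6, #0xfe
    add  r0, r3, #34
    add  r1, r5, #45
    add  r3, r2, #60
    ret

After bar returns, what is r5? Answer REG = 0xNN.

prologue: push r0 -> mem[0xd1]=0xac, sp=0xd1
prologue: push r1 -> mem[0xd0]=0x3d, sp=0xd0
prologue: push r3 -> mem[0xcf]=0xc0, sp=0xcf
body[0] add  r1, r3, r5 -> r1=0xaa
body[1] mov  r3, r1 -> r3=0xaa
body[2] add  r5, r0, #61 -> r5=0xe9
body[3] add  r7, r0, #40 -> r7=0xd4
body[4] mov  r6, #0xfe -> r6=0xfe
body[5] add  r0, r3, #34 -> r0=0xcc
body[6] add  r1, r5, #45 -> r1=0x16
body[7] add  r3, r2, #60 -> r3=0x50
epilogue: pop r3=0xc0, sp=0xd0
epilogue: pop r1=0x3d, sp=0xd1
epilogue: pop r0=0xac, sp=0xd2
r5 is caller-saved -> body value

REG = 0xe9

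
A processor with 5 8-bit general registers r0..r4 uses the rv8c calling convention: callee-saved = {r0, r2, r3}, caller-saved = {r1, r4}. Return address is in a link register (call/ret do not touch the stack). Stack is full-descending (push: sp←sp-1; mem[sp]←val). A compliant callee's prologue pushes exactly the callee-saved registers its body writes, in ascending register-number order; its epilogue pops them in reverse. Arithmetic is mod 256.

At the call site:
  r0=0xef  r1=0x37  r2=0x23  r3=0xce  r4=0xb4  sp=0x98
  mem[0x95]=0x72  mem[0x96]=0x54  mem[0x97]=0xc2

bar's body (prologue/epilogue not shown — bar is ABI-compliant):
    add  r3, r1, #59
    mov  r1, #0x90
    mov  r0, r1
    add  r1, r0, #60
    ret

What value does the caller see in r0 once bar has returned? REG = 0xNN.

prologue: push r0 → mem[0x97]=0xef, sp=0x97
prologue: push r3 → mem[0x96]=0xce, sp=0x96
body[0] add  r3, r1, #59 → r3=0x72
body[1] mov  r1, #0x90 → r1=0x90
body[2] mov  r0, r1 → r0=0x90
body[3] add  r1, r0, #60 → r1=0xcc
epilogue: pop r3=0xce, sp=0x97
epilogue: pop r0=0xef, sp=0x98
r0 is callee-saved → restored

REG = 0xef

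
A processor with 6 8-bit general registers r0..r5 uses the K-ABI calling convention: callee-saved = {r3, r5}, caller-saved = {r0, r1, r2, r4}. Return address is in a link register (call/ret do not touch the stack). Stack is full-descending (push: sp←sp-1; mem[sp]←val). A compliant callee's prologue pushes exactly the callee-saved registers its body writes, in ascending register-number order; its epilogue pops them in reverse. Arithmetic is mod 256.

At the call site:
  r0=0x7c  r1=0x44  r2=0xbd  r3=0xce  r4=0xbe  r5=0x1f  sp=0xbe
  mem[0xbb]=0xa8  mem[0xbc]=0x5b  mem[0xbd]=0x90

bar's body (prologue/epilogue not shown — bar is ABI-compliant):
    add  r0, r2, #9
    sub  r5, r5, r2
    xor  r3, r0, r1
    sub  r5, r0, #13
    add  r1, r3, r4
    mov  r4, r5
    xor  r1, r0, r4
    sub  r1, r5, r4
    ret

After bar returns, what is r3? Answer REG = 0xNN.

REG = 0xce

prologue: push r3 -> mem[0xbd]=0xce, sp=0xbd
prologue: push r5 -> mem[0xbc]=0x1f, sp=0xbc
body[0] add  r0, r2, #9 -> r0=0xc6
body[1] sub  r5, r5, r2 -> r5=0x62
body[2] xor  r3, r0, r1 -> r3=0x82
body[3] sub  r5, r0, #13 -> r5=0xb9
body[4] add  r1, r3, r4 -> r1=0x40
body[5] mov  r4, r5 -> r4=0xb9
body[6] xor  r1, r0, r4 -> r1=0x7f
body[7] sub  r1, r5, r4 -> r1=0x00
epilogue: pop r5=0x1f, sp=0xbd
epilogue: pop r3=0xce, sp=0xbe
r3 is callee-saved -> restored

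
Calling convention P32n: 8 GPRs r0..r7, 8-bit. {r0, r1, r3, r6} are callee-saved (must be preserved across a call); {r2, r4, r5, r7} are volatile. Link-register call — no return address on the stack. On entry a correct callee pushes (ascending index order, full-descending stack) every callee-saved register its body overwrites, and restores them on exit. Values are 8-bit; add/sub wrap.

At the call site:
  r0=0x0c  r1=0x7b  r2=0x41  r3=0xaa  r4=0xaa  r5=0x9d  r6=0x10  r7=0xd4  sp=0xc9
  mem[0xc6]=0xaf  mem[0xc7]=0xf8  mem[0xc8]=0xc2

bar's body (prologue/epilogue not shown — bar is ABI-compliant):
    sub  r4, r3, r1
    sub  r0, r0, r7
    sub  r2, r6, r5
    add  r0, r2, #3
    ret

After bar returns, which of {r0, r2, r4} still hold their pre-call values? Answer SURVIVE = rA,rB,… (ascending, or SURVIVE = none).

prologue: push r0 -> mem[0xc8]=0x0c, sp=0xc8
body[0] sub  r4, r3, r1 -> r4=0x2f
body[1] sub  r0, r0, r7 -> r0=0x38
body[2] sub  r2, r6, r5 -> r2=0x73
body[3] add  r0, r2, #3 -> r0=0x76
epilogue: pop r0=0x0c, sp=0xc9
r0: callee-saved, written=True
r2: caller-saved, written=True
r4: caller-saved, written=True

SURVIVE = r0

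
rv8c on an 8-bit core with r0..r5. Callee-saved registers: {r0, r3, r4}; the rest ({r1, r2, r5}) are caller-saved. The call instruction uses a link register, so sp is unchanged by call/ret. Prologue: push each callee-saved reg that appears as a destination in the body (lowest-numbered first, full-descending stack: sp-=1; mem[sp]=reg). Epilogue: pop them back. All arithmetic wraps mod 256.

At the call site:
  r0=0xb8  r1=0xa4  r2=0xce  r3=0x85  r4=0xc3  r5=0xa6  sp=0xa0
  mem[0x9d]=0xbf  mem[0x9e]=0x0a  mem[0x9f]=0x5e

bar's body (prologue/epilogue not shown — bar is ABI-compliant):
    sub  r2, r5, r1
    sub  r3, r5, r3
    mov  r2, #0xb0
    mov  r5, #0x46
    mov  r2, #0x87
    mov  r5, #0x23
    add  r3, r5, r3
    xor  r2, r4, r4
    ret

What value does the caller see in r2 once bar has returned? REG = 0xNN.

prologue: push r3 → mem[0x9f]=0x85, sp=0x9f
body[0] sub  r2, r5, r1 → r2=0x02
body[1] sub  r3, r5, r3 → r3=0x21
body[2] mov  r2, #0xb0 → r2=0xb0
body[3] mov  r5, #0x46 → r5=0x46
body[4] mov  r2, #0x87 → r2=0x87
body[5] mov  r5, #0x23 → r5=0x23
body[6] add  r3, r5, r3 → r3=0x44
body[7] xor  r2, r4, r4 → r2=0x00
epilogue: pop r3=0x85, sp=0xa0
r2 is caller-saved → body value

REG = 0x00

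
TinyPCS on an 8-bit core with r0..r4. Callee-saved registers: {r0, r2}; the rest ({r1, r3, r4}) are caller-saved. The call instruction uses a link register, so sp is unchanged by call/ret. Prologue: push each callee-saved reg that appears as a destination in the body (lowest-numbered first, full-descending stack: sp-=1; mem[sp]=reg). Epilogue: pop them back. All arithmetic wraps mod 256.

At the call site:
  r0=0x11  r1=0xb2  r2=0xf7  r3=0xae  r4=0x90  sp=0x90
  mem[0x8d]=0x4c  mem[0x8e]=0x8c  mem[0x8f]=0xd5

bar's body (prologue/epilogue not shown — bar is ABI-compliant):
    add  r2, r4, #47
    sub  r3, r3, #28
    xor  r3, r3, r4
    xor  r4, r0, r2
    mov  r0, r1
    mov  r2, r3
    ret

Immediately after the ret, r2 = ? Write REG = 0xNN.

prologue: push r0 -> mem[0x8f]=0x11, sp=0x8f
prologue: push r2 -> mem[0x8e]=0xf7, sp=0x8e
body[0] add  r2, r4, #47 -> r2=0xbf
body[1] sub  r3, r3, #28 -> r3=0x92
body[2] xor  r3, r3, r4 -> r3=0x02
body[3] xor  r4, r0, r2 -> r4=0xae
body[4] mov  r0, r1 -> r0=0xb2
body[5] mov  r2, r3 -> r2=0x02
epilogue: pop r2=0xf7, sp=0x8f
epilogue: pop r0=0x11, sp=0x90
r2 is callee-saved -> restored

REG = 0xf7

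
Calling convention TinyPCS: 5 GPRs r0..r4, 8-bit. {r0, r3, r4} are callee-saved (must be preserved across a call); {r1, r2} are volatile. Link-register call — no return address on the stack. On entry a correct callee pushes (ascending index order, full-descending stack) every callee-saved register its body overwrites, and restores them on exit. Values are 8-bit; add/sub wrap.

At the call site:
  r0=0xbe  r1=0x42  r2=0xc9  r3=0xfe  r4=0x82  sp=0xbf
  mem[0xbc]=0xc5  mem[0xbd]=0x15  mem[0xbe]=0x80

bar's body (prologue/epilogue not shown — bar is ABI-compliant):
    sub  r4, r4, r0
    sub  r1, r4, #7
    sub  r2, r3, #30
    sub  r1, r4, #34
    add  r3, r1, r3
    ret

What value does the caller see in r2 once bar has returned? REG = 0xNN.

prologue: push r3 → mem[0xbe]=0xfe, sp=0xbe
prologue: push r4 → mem[0xbd]=0x82, sp=0xbd
body[0] sub  r4, r4, r0 → r4=0xc4
body[1] sub  r1, r4, #7 → r1=0xbd
body[2] sub  r2, r3, #30 → r2=0xe0
body[3] sub  r1, r4, #34 → r1=0xa2
body[4] add  r3, r1, r3 → r3=0xa0
epilogue: pop r4=0x82, sp=0xbe
epilogue: pop r3=0xfe, sp=0xbf
r2 is caller-saved → body value

REG = 0xe0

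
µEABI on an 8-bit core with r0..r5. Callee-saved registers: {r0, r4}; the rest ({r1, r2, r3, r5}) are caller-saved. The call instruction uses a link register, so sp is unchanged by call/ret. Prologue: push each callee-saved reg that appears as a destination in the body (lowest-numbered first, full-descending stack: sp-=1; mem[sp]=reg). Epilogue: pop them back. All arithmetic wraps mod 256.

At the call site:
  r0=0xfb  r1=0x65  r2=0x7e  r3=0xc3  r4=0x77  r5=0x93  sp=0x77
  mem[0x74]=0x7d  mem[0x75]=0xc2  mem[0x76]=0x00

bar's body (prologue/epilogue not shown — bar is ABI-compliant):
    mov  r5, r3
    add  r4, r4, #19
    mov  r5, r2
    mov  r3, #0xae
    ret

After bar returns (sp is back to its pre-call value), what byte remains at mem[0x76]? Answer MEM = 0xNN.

MEM = 0x77

prologue: push r4 -> mem[0x76]=0x77, sp=0x76
body[0] mov  r5, r3 -> r5=0xc3
body[1] add  r4, r4, #19 -> r4=0x8a
body[2] mov  r5, r2 -> r5=0x7e
body[3] mov  r3, #0xae -> r3=0xae
epilogue: pop r4=0x77, sp=0x77
prologue pushed ['r4'] at ['0x76']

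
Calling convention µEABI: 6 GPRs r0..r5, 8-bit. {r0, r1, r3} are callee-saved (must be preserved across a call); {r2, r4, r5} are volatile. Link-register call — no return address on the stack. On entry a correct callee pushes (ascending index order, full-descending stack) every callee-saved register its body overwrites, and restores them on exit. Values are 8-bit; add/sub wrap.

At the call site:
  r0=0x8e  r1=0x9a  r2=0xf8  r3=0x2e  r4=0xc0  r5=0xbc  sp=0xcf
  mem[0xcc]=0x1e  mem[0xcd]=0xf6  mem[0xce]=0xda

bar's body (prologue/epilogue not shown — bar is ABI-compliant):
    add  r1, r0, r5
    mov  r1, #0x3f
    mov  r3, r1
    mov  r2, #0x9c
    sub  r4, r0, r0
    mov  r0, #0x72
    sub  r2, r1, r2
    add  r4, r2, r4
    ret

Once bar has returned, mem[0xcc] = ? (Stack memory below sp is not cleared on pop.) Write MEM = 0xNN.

prologue: push r0 → mem[0xce]=0x8e, sp=0xce
prologue: push r1 → mem[0xcd]=0x9a, sp=0xcd
prologue: push r3 → mem[0xcc]=0x2e, sp=0xcc
body[0] add  r1, r0, r5 → r1=0x4a
body[1] mov  r1, #0x3f → r1=0x3f
body[2] mov  r3, r1 → r3=0x3f
body[3] mov  r2, #0x9c → r2=0x9c
body[4] sub  r4, r0, r0 → r4=0x00
body[5] mov  r0, #0x72 → r0=0x72
body[6] sub  r2, r1, r2 → r2=0xa3
body[7] add  r4, r2, r4 → r4=0xa3
epilogue: pop r3=0x2e, sp=0xcd
epilogue: pop r1=0x9a, sp=0xce
epilogue: pop r0=0x8e, sp=0xcf
prologue pushed ['r0', 'r1', 'r3'] at ['0xce', '0xcd', '0xcc']

MEM = 0x2e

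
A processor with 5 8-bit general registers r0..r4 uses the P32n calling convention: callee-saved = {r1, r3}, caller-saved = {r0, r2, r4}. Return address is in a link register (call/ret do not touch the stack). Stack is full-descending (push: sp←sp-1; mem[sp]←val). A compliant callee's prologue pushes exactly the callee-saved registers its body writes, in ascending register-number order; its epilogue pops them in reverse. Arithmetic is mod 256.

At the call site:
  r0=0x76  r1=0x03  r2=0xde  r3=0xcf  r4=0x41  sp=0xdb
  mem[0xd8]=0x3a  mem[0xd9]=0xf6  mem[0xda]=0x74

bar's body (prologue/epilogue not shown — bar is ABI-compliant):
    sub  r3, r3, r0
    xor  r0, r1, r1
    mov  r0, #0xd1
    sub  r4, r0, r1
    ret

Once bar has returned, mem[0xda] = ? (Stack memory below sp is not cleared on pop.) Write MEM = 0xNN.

prologue: push r3 → mem[0xda]=0xcf, sp=0xda
body[0] sub  r3, r3, r0 → r3=0x59
body[1] xor  r0, r1, r1 → r0=0x00
body[2] mov  r0, #0xd1 → r0=0xd1
body[3] sub  r4, r0, r1 → r4=0xce
epilogue: pop r3=0xcf, sp=0xdb
prologue pushed ['r3'] at ['0xda']

MEM = 0xcf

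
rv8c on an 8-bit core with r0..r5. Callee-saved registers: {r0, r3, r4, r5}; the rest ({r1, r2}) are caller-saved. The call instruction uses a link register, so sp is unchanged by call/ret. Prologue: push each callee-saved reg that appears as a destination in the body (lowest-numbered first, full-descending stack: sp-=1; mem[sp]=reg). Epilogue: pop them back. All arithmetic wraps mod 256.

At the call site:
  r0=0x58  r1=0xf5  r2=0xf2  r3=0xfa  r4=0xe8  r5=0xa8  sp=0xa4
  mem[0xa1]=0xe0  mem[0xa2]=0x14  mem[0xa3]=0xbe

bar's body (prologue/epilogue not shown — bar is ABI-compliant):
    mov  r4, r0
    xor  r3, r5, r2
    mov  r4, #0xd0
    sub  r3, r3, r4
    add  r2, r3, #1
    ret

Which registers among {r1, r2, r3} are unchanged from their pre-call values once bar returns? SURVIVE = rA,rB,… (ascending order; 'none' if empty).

prologue: push r3 -> mem[0xa3]=0xfa, sp=0xa3
prologue: push r4 -> mem[0xa2]=0xe8, sp=0xa2
body[0] mov  r4, r0 -> r4=0x58
body[1] xor  r3, r5, r2 -> r3=0x5a
body[2] mov  r4, #0xd0 -> r4=0xd0
body[3] sub  r3, r3, r4 -> r3=0x8a
body[4] add  r2, r3, #1 -> r2=0x8b
epilogue: pop r4=0xe8, sp=0xa3
epilogue: pop r3=0xfa, sp=0xa4
r1: caller-saved, written=False
r2: caller-saved, written=True
r3: callee-saved, written=True

SURVIVE = r1,r3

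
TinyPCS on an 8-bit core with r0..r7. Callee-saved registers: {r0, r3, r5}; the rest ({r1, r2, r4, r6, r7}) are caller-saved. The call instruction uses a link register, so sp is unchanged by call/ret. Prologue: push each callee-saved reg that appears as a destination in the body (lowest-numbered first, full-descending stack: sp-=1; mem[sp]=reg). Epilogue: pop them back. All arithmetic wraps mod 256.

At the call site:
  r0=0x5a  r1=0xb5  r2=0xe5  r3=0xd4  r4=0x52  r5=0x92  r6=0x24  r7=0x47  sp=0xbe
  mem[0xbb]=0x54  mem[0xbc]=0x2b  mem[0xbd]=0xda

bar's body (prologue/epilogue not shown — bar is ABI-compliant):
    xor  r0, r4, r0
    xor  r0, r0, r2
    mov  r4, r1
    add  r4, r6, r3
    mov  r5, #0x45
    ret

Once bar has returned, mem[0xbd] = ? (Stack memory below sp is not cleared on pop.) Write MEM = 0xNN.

prologue: push r0 -> mem[0xbd]=0x5a, sp=0xbd
prologue: push r5 -> mem[0xbc]=0x92, sp=0xbc
body[0] xor  r0, r4, r0 -> r0=0x08
body[1] xor  r0, r0, r2 -> r0=0xed
body[2] mov  r4, r1 -> r4=0xb5
body[3] add  r4, r6, r3 -> r4=0xf8
body[4] mov  r5, #0x45 -> r5=0x45
epilogue: pop r5=0x92, sp=0xbd
epilogue: pop r0=0x5a, sp=0xbe
prologue pushed ['r0', 'r5'] at ['0xbd', '0xbc']

MEM = 0x5a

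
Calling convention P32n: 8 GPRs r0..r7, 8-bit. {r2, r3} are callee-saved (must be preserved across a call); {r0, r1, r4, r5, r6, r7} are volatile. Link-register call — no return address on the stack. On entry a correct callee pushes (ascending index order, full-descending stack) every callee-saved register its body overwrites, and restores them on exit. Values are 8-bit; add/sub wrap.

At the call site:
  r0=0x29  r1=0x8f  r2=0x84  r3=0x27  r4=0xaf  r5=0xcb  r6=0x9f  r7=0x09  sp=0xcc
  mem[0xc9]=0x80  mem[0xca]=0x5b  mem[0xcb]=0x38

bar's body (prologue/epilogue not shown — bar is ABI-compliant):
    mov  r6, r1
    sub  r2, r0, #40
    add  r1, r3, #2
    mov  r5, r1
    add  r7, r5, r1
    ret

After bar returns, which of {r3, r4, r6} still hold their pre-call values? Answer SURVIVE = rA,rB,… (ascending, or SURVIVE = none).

prologue: push r2 -> mem[0xcb]=0x84, sp=0xcb
body[0] mov  r6, r1 -> r6=0x8f
body[1] sub  r2, r0, #40 -> r2=0x01
body[2] add  r1, r3, #2 -> r1=0x29
body[3] mov  r5, r1 -> r5=0x29
body[4] add  r7, r5, r1 -> r7=0x52
epilogue: pop r2=0x84, sp=0xcc
r3: callee-saved, written=False
r4: caller-saved, written=False
r6: caller-saved, written=True

SURVIVE = r3,r4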